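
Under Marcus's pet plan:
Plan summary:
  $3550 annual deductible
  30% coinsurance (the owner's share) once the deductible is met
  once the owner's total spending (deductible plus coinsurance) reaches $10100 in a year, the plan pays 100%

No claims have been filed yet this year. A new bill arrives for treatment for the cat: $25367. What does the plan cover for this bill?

The full $3550 deductible is still open; $3550 of this bill applies to it.
The remaining $21817 (= $25367 − $3550) moves to coinsurance.
Coinsurance: $21817 × 30% = $6545.10.
Owner responsibility before any cap: $3550 + $6545.10 = $10095.10.
Cumulative spending $0 + $10095.10 = $10095.10 stays under the $10100 maximum.
The insurer covers the remainder: $25367 − $10095.10 = $15271.90.

$15271.90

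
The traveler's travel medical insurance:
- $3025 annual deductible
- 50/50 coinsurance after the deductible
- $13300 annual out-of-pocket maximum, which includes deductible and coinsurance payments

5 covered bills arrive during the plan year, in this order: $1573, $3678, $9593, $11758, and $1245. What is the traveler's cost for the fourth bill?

Claim 1 — $1573: entire amount goes to the deductible. Traveler pays $1573; OOP now $1573.
Claim 2 — $3678: $1452 finishes the deductible; $2226 goes to coinsurance; traveler's 50% is $1113. Cost to traveler: $2565. OOP to date $4138.
Claim 3 — $9593: 50% coinsurance on $9593 = $4796.50. Cost to traveler: $4796.50. OOP to date $8934.50.
Claim 4 — $11758: 50% coinsurance on $11758 = $5879. That would push OOP to $14813.50, over the $13300 cap, so traveler pays $13300 − $8934.50 = $4365.50.

$4365.50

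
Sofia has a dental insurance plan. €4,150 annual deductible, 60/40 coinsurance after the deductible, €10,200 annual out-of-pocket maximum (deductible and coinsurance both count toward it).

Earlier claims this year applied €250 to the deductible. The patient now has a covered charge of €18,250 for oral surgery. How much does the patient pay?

€9,640

Deductible still to meet: €4,150 − €250 = €3,900.
The remaining €14,350 (= €18,250 − €3,900) moves to coinsurance.
Patient's 40% share of €14,350 is €5,740.
So the patient owes €3,900 + €5,740 = €9,640 before any cap.
Cumulative spending €250 + €9,640 = €9,890 stays under the €10,200 maximum.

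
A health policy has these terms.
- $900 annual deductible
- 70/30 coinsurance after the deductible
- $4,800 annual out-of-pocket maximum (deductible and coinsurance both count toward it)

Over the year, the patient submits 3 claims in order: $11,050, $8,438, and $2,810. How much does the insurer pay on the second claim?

Claim 1 — $11,050: $900 finishes the deductible; $10,150 goes to coinsurance; 30% of $10,150 = $3,045. Patient owes $3,945 (running OOP $3,945). Insurer: $11,050 − $3,945 = $7,105.
Claim 2 — $8,438: 30% coinsurance on $8,438 = $2,531.40. Adding that to $3,945 gives $6,476.40, past the $4,800 cap; patient pays only $4,800 − $3,945 = $855. Plan pays $8,438 − $855 = $7,583.

$7,583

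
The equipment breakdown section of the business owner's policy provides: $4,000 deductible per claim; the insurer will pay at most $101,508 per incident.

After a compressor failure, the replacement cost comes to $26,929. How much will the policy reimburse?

Subtract the deductible: $26,929 − $4,000 = $22,929.
$22,929 ≤ $101,508, so the limit doesn't bind; insurer pays $22,929.

$22,929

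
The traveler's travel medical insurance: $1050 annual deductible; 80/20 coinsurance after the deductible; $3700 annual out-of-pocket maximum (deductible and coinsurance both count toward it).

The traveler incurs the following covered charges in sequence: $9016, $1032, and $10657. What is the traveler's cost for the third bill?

Bill 1, $9016: $1050 to deductible, leaving $7966; coinsurance $7966 × 20% = $1593.20. Traveler pays $2643.20; OOP now $2643.20.
Bill 2, $1032: deductible met; 20% of $1032 = $206.40. Traveler owes $206.40 (running OOP $2849.60).
Bill 3, $10657: deductible already satisfied, so traveler's share is 20% × $10657 = $2131.40. OOP would hit $4981 > $3700, so the cap limits the traveler to $3700 − $2849.60 = $850.40.

$850.40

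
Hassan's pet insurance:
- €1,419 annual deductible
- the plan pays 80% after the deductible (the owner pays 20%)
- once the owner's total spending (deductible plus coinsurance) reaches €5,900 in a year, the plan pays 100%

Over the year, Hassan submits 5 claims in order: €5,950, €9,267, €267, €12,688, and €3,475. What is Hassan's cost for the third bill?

€53.40

Bill 1, €5,950: €1,419 finishes the deductible; €4,531 goes to coinsurance; 20% of €4,531 = €906.20. Owner owes €2,325.20 (running OOP €2,325.20).
Bill 2, €9,267: deductible met; 20% of €9,267 = €1,853.40. Owner pays €1,853.40; OOP now €4,178.60.
Bill 3, €267: deductible already satisfied, so owner's share is 20% × €267 = €53.40. Owner pays €53.40; OOP now €4,232.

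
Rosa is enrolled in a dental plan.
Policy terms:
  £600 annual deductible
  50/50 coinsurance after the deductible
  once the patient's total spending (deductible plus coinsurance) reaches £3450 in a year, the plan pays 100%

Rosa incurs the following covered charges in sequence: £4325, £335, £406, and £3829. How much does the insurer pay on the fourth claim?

£3212

Claim 1 — £4325: £600 finishes the deductible; £3725 goes to coinsurance; coinsurance £3725 × 50% = £1862.50. Cost to patient: £2462.50. OOP to date £2462.50. Plan pays £4325 − £2462.50 = £1862.50.
Claim 2 — £335: deductible already satisfied, so patient's share is 50% × £335 = £167.50. Cost to patient: £167.50. OOP to date £2630. Insurer: £335 − £167.50 = £167.50.
Claim 3 — £406: deductible already satisfied, so patient's share is 50% × £406 = £203. Patient owes £203 (running OOP £2833). Insurer: £406 − £203 = £203.
Claim 4 — £3829: 50% coinsurance on £3829 = £1914.50. Adding that to £2833 gives £4747.50, past the £3450 cap; patient pays only £3450 − £2833 = £617. Plan pays £3829 − £617 = £3212.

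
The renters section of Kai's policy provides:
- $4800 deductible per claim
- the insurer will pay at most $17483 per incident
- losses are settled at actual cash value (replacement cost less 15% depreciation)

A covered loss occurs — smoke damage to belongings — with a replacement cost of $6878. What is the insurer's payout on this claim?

$1046.30

Depreciate 15%: the covered value is $6878 × 0.85 = $5846.30.
After the deductible, $5846.30 − $4800 = $1046.30 remains.
That's under the $17483 cap, so the insurer reimburses the full $1046.30.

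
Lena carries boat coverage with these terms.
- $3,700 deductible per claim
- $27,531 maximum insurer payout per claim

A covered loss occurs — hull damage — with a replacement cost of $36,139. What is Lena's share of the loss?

Less the $3,700 deductible: $36,139 − $3,700 = $32,439.
The $27,531 per-incident cap binds; insurer pays $27,531.
Out of pocket: $36,139 − $27,531 = $8,608.

$8,608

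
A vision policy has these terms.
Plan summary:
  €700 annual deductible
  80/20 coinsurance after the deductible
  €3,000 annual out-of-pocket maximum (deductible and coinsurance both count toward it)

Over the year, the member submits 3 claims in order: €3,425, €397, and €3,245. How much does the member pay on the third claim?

#1 (€3,425): €700 to deductible, leaving €2,725; member's 20% is €545. Member owes €1,245 (running OOP €1,245).
#2 (€397): deductible met; 20% of €397 = €79.40. Cost to member: €79.40. OOP to date €1,324.40.
#3 (€3,245): deductible met; 20% of €3,245 = €649. Cost to member: €649. OOP to date €1,973.40.

€649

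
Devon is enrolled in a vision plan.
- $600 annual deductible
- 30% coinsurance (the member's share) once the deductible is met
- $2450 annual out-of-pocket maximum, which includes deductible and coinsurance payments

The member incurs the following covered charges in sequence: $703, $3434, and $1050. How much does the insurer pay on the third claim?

$735

Claim 1 ($703): $600 finishes the deductible; $103 goes to coinsurance; member's 30% is $30.90. Cost to member: $630.90. OOP to date $630.90. Insurer: $703 − $630.90 = $72.10.
Claim 2 ($3434): deductible met; 30% of $3434 = $1030.20. Cost to member: $1030.20. OOP to date $1661.10. Insurer: $3434 − $1030.20 = $2403.80.
Claim 3 ($1050): 30% coinsurance on $1050 = $315. Cost to member: $315. OOP to date $1976.10. Insurer: $1050 − $315 = $735.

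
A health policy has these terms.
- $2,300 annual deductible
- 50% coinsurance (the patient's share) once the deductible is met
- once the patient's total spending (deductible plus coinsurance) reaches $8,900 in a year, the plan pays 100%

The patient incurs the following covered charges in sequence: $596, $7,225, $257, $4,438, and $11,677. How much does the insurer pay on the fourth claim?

Bill 1, $596: all of it applies to the deductible. Patient owes $596 (running OOP $596). Plan pays $596 − $596 = $0.
Bill 2, $7,225: $1,704 finishes the deductible; $5,521 goes to coinsurance; 50% of $5,521 = $2,760.50. Patient owes $4,464.50 (running OOP $5,060.50). Plan pays $7,225 − $4,464.50 = $2,760.50.
Bill 3, $257: deductible already satisfied, so patient's share is 50% × $257 = $128.50. Cost to patient: $128.50. OOP to date $5,189. Plan pays $257 − $128.50 = $128.50.
Bill 4, $4,438: 50% coinsurance on $4,438 = $2,219. Patient pays $2,219; OOP now $7,408. Plan pays $4,438 − $2,219 = $2,219.

$2,219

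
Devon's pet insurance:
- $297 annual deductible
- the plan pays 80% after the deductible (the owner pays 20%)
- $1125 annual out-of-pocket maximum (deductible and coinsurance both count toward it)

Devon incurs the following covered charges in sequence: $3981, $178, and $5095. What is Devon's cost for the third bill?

#1 ($3981): $297 finishes the deductible; $3684 goes to coinsurance; 20% of $3684 = $736.80. Cost to owner: $1033.80. OOP to date $1033.80.
#2 ($178): deductible already satisfied, so owner's share is 20% × $178 = $35.60. Owner owes $35.60 (running OOP $1069.40).
#3 ($5095): 20% coinsurance on $5095 = $1019. OOP would hit $2088.40 > $1125, so the cap limits the owner to $1125 − $1069.40 = $55.60.

$55.60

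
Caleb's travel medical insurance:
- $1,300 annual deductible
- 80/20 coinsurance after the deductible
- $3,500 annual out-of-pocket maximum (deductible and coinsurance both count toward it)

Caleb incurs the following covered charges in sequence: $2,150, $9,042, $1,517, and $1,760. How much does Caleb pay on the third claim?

Claim 1 — $2,150: $1,300 finishes the deductible; $850 goes to coinsurance; traveler's 20% is $170. Traveler owes $1,470 (running OOP $1,470).
Claim 2 — $9,042: deductible already satisfied, so traveler's share is 20% × $9,042 = $1,808.40. Traveler owes $1,808.40 (running OOP $3,278.40).
Claim 3 — $1,517: deductible already satisfied, so traveler's share is 20% × $1,517 = $303.40. That would push OOP to $3,581.80, over the $3,500 cap, so traveler pays $3,500 − $3,278.40 = $221.60.

$221.60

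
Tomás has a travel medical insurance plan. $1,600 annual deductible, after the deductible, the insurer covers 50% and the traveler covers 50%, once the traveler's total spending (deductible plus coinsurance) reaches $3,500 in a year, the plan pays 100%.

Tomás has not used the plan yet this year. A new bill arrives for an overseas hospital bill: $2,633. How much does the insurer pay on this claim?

Deductible not yet touched, so the first $1,600 of the bill goes to the deductible.
That leaves $2,633 − $1,600 = $1,033 for coinsurance.
50% of $1,033 = $516.50 falls to the traveler.
So the traveler owes $1,600 + $516.50 = $2,116.50 before any cap.
Year-to-date out-of-pocket becomes $0 + $2,116.50 = $2,116.50, still under the $3,500 maximum, so no cap applies.
Insurer pays the balance: $2,633 − $2,116.50 = $516.50.

$516.50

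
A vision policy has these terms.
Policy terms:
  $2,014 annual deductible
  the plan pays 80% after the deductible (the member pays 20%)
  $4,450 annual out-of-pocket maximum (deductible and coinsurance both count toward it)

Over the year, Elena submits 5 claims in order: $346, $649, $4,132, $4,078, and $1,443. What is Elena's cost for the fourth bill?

#1 ($346): all of it applies to the deductible. Member owes $346 (running OOP $346).
#2 ($649): all of it applies to the deductible. Cost to member: $649. OOP to date $995.
#3 ($4,132): $1,019 finishes the deductible; $3,113 goes to coinsurance; 20% of $3,113 = $622.60. Cost to member: $1,641.60. OOP to date $2,636.60.
#4 ($4,078): deductible met; 20% of $4,078 = $815.60. Member pays $815.60; OOP now $3,452.20.

$815.60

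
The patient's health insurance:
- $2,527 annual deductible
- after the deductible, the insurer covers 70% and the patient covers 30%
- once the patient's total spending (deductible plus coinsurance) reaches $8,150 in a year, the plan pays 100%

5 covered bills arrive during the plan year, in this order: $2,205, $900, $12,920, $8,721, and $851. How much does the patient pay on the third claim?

$3,876

Bill 1, $2,205: fully absorbed by the deductible. Patient owes $2,205 (running OOP $2,205).
Bill 2, $900: $322 finishes the deductible; $578 goes to coinsurance; patient's 30% is $173.40. Patient pays $495.40; OOP now $2,700.40.
Bill 3, $12,920: 30% coinsurance on $12,920 = $3,876. Patient owes $3,876 (running OOP $6,576.40).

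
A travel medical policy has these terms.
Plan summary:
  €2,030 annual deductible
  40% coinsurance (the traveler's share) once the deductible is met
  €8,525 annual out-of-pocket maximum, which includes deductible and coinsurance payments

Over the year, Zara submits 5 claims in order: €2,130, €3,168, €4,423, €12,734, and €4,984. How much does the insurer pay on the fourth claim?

Bill 1, €2,130: €2,030 to deductible, leaving €100; traveler's 40% is €40. Traveler owes €2,070 (running OOP €2,070). Insurer: €2,130 − €2,070 = €60.
Bill 2, €3,168: 40% coinsurance on €3,168 = €1,267.20. Traveler owes €1,267.20 (running OOP €3,337.20). Plan pays €3,168 − €1,267.20 = €1,900.80.
Bill 3, €4,423: deductible met; 40% of €4,423 = €1,769.20. Traveler owes €1,769.20 (running OOP €5,106.40). Insurer: €4,423 − €1,769.20 = €2,653.80.
Bill 4, €12,734: 40% coinsurance on €12,734 = €5,093.60. OOP would hit €10,200 > €8,525, so the cap limits the traveler to €8,525 − €5,106.40 = €3,418.60. Insurer: €12,734 − €3,418.60 = €9,315.40.

€9,315.40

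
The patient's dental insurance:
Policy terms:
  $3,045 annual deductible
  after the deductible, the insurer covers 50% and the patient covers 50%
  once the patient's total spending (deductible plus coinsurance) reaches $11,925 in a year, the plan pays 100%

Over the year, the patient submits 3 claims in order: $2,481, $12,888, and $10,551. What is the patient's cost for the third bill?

$2,718

Claim 1 — $2,481: fully absorbed by the deductible. Patient owes $2,481 (running OOP $2,481).
Claim 2 — $12,888: $564 to deductible, leaving $12,324; 50% of $12,324 = $6,162. Cost to patient: $6,726. OOP to date $9,207.
Claim 3 — $10,551: deductible already satisfied, so patient's share is 50% × $10,551 = $5,275.50. That would push OOP to $14,482.50, over the $11,925 cap, so patient pays $11,925 − $9,207 = $2,718.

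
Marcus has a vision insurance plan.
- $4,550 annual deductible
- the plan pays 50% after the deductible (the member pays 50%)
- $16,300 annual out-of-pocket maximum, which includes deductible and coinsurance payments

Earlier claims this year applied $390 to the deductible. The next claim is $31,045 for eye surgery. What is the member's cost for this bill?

Deductible still to meet: $4,550 − $390 = $4,160.
That leaves $31,045 − $4,160 = $26,885 for coinsurance.
50% of $26,885 = $13,442.50 falls to the member.
Member responsibility before any cap: $4,160 + $13,442.50 = $17,602.50.
Adding $17,602.50 to the $390 already spent would give $17,992.50, which exceeds the $16,300 cap; the member pays just $16,300 − $390 = $15,910.

$15,910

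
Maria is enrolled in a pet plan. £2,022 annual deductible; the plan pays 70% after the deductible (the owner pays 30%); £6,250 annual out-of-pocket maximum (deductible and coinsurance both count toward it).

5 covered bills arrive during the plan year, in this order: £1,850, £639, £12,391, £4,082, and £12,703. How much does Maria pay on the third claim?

Claim 1 (£1,850): fully absorbed by the deductible. Cost to owner: £1,850. OOP to date £1,850.
Claim 2 (£639): £172 finishes the deductible; £467 goes to coinsurance; coinsurance £467 × 30% = £140.10. Owner owes £312.10 (running OOP £2,162.10).
Claim 3 (£12,391): deductible met; 30% of £12,391 = £3,717.30. Owner owes £3,717.30 (running OOP £5,879.40).

£3,717.30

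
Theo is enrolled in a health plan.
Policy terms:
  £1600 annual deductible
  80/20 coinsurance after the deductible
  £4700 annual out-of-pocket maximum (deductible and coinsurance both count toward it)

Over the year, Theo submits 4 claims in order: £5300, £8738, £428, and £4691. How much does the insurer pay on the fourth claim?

Claim 1 — £5300: £1600 finishes the deductible; £3700 goes to coinsurance; coinsurance £3700 × 20% = £740. Cost to patient: £2340. OOP to date £2340. Plan pays £5300 − £2340 = £2960.
Claim 2 — £8738: deductible met; 20% of £8738 = £1747.60. Cost to patient: £1747.60. OOP to date £4087.60. Plan pays £8738 − £1747.60 = £6990.40.
Claim 3 — £428: 20% coinsurance on £428 = £85.60. Cost to patient: £85.60. OOP to date £4173.20. Insurer: £428 − £85.60 = £342.40.
Claim 4 — £4691: deductible met; 20% of £4691 = £938.20. OOP would hit £5111.40 > £4700, so the cap limits the patient to £4700 − £4173.20 = £526.80. Insurer: £4691 − £526.80 = £4164.20.

£4164.20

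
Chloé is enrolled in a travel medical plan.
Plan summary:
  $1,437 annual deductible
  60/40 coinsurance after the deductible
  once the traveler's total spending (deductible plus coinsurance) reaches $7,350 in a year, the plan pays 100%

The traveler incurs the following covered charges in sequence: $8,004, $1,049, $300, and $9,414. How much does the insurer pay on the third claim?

Claim 1 ($8,004): $1,437 to deductible, leaving $6,567; traveler's 40% is $2,626.80. Traveler pays $4,063.80; OOP now $4,063.80. Plan pays $8,004 − $4,063.80 = $3,940.20.
Claim 2 ($1,049): 40% coinsurance on $1,049 = $419.60. Traveler owes $419.60 (running OOP $4,483.40). Plan pays $1,049 − $419.60 = $629.40.
Claim 3 ($300): deductible already satisfied, so traveler's share is 40% × $300 = $120. Traveler pays $120; OOP now $4,603.40. Plan pays $300 − $120 = $180.

$180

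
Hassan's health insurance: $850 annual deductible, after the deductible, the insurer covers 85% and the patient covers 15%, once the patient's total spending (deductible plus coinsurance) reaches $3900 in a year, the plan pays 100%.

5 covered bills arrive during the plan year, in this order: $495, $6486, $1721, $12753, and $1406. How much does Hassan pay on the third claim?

$258.15

Bill 1, $495: entire amount goes to the deductible. Patient pays $495; OOP now $495.
Bill 2, $6486: deductible takes $355, $6131 remains; patient's 15% is $919.65. Patient pays $1274.65; OOP now $1769.65.
Bill 3, $1721: deductible met; 15% of $1721 = $258.15. Patient pays $258.15; OOP now $2027.80.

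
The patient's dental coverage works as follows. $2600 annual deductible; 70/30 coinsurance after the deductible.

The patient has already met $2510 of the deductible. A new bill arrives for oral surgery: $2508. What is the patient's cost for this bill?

Deductible still to meet: $2600 − $2510 = $90.
That leaves $2508 − $90 = $2418 for coinsurance.
Coinsurance: $2418 × 30% = $725.40.
That puts the patient's cost at $90 + $725.40 = $815.40.

$815.40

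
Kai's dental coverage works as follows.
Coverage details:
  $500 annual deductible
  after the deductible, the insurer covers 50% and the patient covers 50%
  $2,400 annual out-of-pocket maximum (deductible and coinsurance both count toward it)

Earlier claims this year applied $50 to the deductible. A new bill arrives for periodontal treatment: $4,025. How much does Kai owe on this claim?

Deductible still to meet: $500 − $50 = $450.
The remaining $3,575 (= $4,025 − $450) moves to coinsurance.
50% of $3,575 = $1,787.50 falls to the patient.
That puts the patient's cost at $450 + $1,787.50 = $2,237.50 before any cap.
Total out-of-pocket so far would be $50 + $2,237.50 = $2,287.50, below the $2,400 cap — no reduction.

$2,237.50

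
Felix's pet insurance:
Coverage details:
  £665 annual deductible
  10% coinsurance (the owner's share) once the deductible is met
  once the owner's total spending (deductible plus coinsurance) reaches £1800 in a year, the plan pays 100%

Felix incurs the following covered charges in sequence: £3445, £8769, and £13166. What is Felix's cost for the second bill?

£857

Bill 1, £3445: £665 to deductible, leaving £2780; 10% of £2780 = £278. Owner pays £943; OOP now £943.
Bill 2, £8769: deductible met; 10% of £8769 = £876.90. OOP would hit £1819.90 > £1800, so the cap limits the owner to £1800 − £943 = £857.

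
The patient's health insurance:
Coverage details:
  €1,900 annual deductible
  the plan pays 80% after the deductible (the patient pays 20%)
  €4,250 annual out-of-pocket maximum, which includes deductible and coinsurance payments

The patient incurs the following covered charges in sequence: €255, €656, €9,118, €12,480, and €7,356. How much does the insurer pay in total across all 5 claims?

€25,615

#1 (€255): all of it applies to the deductible. Cost to patient: €255. OOP to date €255. Plan pays €255 − €255 = €0.
#2 (€656): fully absorbed by the deductible. Patient pays €656; OOP now €911. Insurer: €656 − €656 = €0.
#3 (€9,118): €989 to deductible, leaving €8,129; 20% of €8,129 = €1,625.80. Patient owes €2,614.80 (running OOP €3,525.80). Insurer: €9,118 − €2,614.80 = €6,503.20.
#4 (€12,480): deductible met; 20% of €12,480 = €2,496. Adding that to €3,525.80 gives €6,021.80, past the €4,250 cap; patient pays only €4,250 − €3,525.80 = €724.20. Plan pays €12,480 − €724.20 = €11,755.80.
#5 (€7,356): deductible already satisfied, so patient's share is 20% × €7,356 = €1,471.20. OOP would hit €5,721.20 > €4,250, so the cap limits the patient to €4,250 − €4,250 = €0. Insurer: €7,356 − €0 = €7,356.
Insurer total: €0 + €0 + €6,503.20 + €11,755.80 + €7,356 = €25,615.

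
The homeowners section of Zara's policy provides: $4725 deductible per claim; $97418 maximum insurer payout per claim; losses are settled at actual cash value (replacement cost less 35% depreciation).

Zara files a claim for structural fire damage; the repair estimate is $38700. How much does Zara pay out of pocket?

$18270

Depreciate 35%: the covered value is $38700 × 0.65 = $25155.
Subtract the deductible: $25155 − $4725 = $20430.
$20430 ≤ $97418, so the limit doesn't bind; insurer pays $20430.
Homeowner's share is the uncovered remainder: $38700 − $20430 = $18270.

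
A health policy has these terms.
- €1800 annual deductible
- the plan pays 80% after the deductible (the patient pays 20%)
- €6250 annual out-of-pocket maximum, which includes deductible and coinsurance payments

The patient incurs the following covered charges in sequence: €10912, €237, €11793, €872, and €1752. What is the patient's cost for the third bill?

€2358.60

Claim 1 (€10912): €1800 finishes the deductible; €9112 goes to coinsurance; patient's 20% is €1822.40. Cost to patient: €3622.40. OOP to date €3622.40.
Claim 2 (€237): deductible met; 20% of €237 = €47.40. Cost to patient: €47.40. OOP to date €3669.80.
Claim 3 (€11793): 20% coinsurance on €11793 = €2358.60. Cost to patient: €2358.60. OOP to date €6028.40.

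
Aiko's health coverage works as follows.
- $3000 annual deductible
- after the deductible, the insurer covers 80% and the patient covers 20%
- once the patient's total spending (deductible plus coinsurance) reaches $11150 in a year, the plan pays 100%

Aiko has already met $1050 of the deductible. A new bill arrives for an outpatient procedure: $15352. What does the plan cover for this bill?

Deductible still to meet: $3000 − $1050 = $1950.
After the $1950 deductible portion, $15352 − $1950 = $13402 is subject to coinsurance.
Patient's 20% share of $13402 is $2680.40.
That puts the patient's cost at $1950 + $2680.40 = $4630.40 before any cap.
Cumulative spending $1050 + $4630.40 = $5680.40 stays under the $11150 maximum.
Insurer pays the balance: $15352 − $4630.40 = $10721.60.

$10721.60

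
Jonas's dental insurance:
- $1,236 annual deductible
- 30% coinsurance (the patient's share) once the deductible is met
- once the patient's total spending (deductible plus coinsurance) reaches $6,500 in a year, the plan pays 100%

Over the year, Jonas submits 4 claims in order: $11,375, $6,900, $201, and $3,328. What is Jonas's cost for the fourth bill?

#1 ($11,375): $1,236 finishes the deductible; $10,139 goes to coinsurance; 30% of $10,139 = $3,041.70. Patient owes $4,277.70 (running OOP $4,277.70).
#2 ($6,900): deductible already satisfied, so patient's share is 30% × $6,900 = $2,070. Patient owes $2,070 (running OOP $6,347.70).
#3 ($201): 30% coinsurance on $201 = $60.30. Patient owes $60.30 (running OOP $6,408).
#4 ($3,328): 30% coinsurance on $3,328 = $998.40. OOP would hit $7,406.40 > $6,500, so the cap limits the patient to $6,500 − $6,408 = $92.

$92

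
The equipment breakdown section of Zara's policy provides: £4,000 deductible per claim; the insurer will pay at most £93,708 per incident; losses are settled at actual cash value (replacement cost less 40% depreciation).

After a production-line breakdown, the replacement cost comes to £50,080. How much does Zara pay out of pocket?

£24,032

Depreciate 40%: the covered value is £50,080 × 0.6 = £30,048.
Subtract the deductible: £30,048 − £4,000 = £26,048.
That's under the £93,708 cap, so the insurer reimburses the full £26,048.
Out of pocket: £50,080 − £26,048 = £24,032.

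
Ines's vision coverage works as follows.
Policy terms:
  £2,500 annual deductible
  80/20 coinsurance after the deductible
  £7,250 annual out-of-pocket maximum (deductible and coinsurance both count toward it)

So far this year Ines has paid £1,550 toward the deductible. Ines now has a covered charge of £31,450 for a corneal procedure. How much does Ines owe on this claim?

Deductible still to meet: £2,500 − £1,550 = £950.
That leaves £31,450 − £950 = £30,500 for coinsurance.
Coinsurance: £30,500 × 20% = £6,100.
Member responsibility before any cap: £950 + £6,100 = £7,050.
Adding £7,050 to the £1,550 already spent would give £8,600, which exceeds the £7,250 cap; the member pays just £7,250 − £1,550 = £5,700.

£5,700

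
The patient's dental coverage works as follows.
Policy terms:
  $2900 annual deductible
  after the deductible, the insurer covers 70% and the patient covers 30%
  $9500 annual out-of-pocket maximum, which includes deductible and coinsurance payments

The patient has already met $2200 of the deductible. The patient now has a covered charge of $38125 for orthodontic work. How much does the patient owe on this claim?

$7300

$2200 of the $2900 deductible is already met, leaving $700.
The remaining $37425 (= $38125 − $700) moves to coinsurance.
30% of $37425 = $11227.50 falls to the patient.
Patient responsibility before any cap: $700 + $11227.50 = $11927.50.
That would bring total out-of-pocket to $14127.50, past the $9500 cap. The patient is capped at $9500 − $2200 = $7300 on this claim.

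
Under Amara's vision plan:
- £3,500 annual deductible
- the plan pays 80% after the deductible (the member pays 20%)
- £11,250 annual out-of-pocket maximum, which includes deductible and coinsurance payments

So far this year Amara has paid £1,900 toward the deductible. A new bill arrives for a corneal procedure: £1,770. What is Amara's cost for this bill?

£1,634

Remaining deductible: £3,500 − £1,900 = £1,600.
The remaining £170 (= £1,770 − £1,600) moves to coinsurance.
Member's 20% share of £170 is £34.
Member responsibility before any cap: £1,600 + £34 = £1,634.
Year-to-date out-of-pocket becomes £1,900 + £1,634 = £3,534, still under the £11,250 maximum, so no cap applies.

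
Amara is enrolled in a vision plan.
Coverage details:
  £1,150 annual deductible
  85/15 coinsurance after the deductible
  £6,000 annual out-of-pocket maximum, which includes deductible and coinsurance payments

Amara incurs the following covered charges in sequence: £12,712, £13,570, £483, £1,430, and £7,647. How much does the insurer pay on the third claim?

#1 (£12,712): deductible takes £1,150, £11,562 remains; coinsurance £11,562 × 15% = £1,734.30. Member owes £2,884.30 (running OOP £2,884.30). Plan pays £12,712 − £2,884.30 = £9,827.70.
#2 (£13,570): deductible already satisfied, so member's share is 15% × £13,570 = £2,035.50. Member pays £2,035.50; OOP now £4,919.80. Insurer: £13,570 − £2,035.50 = £11,534.50.
#3 (£483): 15% coinsurance on £483 = £72.45. Cost to member: £72.45. OOP to date £4,992.25. Plan pays £483 − £72.45 = £410.55.

£410.55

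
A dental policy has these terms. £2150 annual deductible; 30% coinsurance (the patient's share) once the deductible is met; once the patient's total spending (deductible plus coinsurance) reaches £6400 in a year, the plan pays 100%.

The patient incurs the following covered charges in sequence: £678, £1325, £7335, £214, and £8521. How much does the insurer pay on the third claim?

Claim 1 (£678): all of it applies to the deductible. Cost to patient: £678. OOP to date £678. Insurer: £678 − £678 = £0.
Claim 2 (£1325): fully absorbed by the deductible. Cost to patient: £1325. OOP to date £2003. Plan pays £1325 − £1325 = £0.
Claim 3 (£7335): £147 finishes the deductible; £7188 goes to coinsurance; coinsurance £7188 × 30% = £2156.40. Patient pays £2303.40; OOP now £4306.40. Insurer: £7335 − £2303.40 = £5031.60.

£5031.60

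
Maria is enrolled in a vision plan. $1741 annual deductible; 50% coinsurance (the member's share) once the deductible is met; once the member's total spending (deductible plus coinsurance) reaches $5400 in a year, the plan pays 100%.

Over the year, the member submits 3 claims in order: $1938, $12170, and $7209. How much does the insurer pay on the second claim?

Claim 1 ($1938): $1741 finishes the deductible; $197 goes to coinsurance; coinsurance $197 × 50% = $98.50. Member owes $1839.50 (running OOP $1839.50). Plan pays $1938 − $1839.50 = $98.50.
Claim 2 ($12170): deductible met; 50% of $12170 = $6085. OOP would hit $7924.50 > $5400, so the cap limits the member to $5400 − $1839.50 = $3560.50. Insurer: $12170 − $3560.50 = $8609.50.

$8609.50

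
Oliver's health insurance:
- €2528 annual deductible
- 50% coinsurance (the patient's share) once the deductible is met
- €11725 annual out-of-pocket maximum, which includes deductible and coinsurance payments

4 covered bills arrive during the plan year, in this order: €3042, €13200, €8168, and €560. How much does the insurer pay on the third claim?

Bill 1, €3042: €2528 to deductible, leaving €514; patient's 50% is €257. Patient pays €2785; OOP now €2785. Plan pays €3042 − €2785 = €257.
Bill 2, €13200: deductible already satisfied, so patient's share is 50% × €13200 = €6600. Cost to patient: €6600. OOP to date €9385. Insurer: €13200 − €6600 = €6600.
Bill 3, €8168: deductible met; 50% of €8168 = €4084. That would push OOP to €13469, over the €11725 cap, so patient pays €11725 − €9385 = €2340. Insurer: €8168 − €2340 = €5828.

€5828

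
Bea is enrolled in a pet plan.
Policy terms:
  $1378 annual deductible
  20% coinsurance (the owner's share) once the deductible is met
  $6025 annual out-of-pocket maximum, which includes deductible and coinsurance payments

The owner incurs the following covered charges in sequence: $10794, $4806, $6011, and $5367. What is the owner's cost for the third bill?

$1202.20

Bill 1, $10794: $1378 to deductible, leaving $9416; 20% of $9416 = $1883.20. Cost to owner: $3261.20. OOP to date $3261.20.
Bill 2, $4806: deductible already satisfied, so owner's share is 20% × $4806 = $961.20. Cost to owner: $961.20. OOP to date $4222.40.
Bill 3, $6011: deductible met; 20% of $6011 = $1202.20. Cost to owner: $1202.20. OOP to date $5424.60.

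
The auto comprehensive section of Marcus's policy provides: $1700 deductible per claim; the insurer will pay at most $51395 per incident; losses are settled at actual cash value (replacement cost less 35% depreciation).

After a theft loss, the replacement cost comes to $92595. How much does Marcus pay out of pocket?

$41200

At 35% depreciation, ACV = $92595 − $32408.25 = $60186.75.
After the deductible, $60186.75 − $1700 = $58486.75 remains.
Since $58486.75 > $51395, the payout is capped at $51395.
Out of pocket: $92595 − $51395 = $41200.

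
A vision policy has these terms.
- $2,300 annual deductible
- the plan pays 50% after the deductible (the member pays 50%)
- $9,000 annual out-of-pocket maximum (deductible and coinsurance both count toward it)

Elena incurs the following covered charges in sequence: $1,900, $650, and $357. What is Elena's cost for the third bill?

Bill 1, $1,900: all of it applies to the deductible. Member pays $1,900; OOP now $1,900.
Bill 2, $650: deductible takes $400, $250 remains; 50% of $250 = $125. Member pays $525; OOP now $2,425.
Bill 3, $357: deductible met; 50% of $357 = $178.50. Member owes $178.50 (running OOP $2,603.50).

$178.50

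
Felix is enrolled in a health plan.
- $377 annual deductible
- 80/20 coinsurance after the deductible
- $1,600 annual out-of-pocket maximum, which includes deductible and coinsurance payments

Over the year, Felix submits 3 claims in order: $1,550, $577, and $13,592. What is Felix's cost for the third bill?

Bill 1, $1,550: deductible takes $377, $1,173 remains; patient's 20% is $234.60. Patient pays $611.60; OOP now $611.60.
Bill 2, $577: deductible met; 20% of $577 = $115.40. Patient owes $115.40 (running OOP $727).
Bill 3, $13,592: deductible already satisfied, so patient's share is 20% × $13,592 = $2,718.40. OOP would hit $3,445.40 > $1,600, so the cap limits the patient to $1,600 − $727 = $873.

$873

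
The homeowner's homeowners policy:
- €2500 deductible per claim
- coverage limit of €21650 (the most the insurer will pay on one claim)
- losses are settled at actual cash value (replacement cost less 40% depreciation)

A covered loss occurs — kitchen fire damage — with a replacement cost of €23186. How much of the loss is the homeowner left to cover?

At 40% depreciation, ACV = €23186 − €9274.40 = €13911.60.
Subtract the deductible: €13911.60 − €2500 = €11411.60.
€11411.60 is within the €21650 limit, so the insurer pays €11411.60.
Out of pocket: €23186 − €11411.60 = €11774.40.

€11774.40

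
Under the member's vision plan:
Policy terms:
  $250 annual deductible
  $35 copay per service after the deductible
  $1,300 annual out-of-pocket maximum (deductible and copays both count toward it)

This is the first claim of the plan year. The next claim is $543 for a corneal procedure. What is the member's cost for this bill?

Deductible not yet touched, so the first $250 of the bill goes to the deductible.
The remaining $293 (= $543 − $250) moves to the copay.
Copay on this service: $35.
Member responsibility before any cap: $250 + $35 = $285.
Year-to-date out-of-pocket becomes $0 + $285 = $285, still under the $1,300 maximum, so no cap applies.

$285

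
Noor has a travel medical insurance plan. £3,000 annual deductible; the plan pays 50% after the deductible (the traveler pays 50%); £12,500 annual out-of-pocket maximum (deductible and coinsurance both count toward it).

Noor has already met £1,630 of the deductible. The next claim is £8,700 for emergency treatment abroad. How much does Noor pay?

Deductible still to meet: £3,000 − £1,630 = £1,370.
That leaves £8,700 − £1,370 = £7,330 for coinsurance.
Traveler's 50% share of £7,330 is £3,665.
That puts the traveler's cost at £1,370 + £3,665 = £5,035 before any cap.
Total out-of-pocket so far would be £1,630 + £5,035 = £6,665, below the £12,500 cap — no reduction.

£5,035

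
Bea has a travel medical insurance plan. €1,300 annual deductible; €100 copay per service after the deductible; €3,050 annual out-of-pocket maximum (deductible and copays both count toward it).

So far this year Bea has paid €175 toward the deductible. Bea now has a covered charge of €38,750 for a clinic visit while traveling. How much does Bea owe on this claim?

€1,225

Deductible still to meet: €1,300 − €175 = €1,125.
That leaves €38,750 − €1,125 = €37,625 for the copay.
Copay on this service: €100.
So the traveler owes €1,125 + €100 = €1,225 before any cap.
Cumulative spending €175 + €1,225 = €1,400 stays under the €3,050 maximum.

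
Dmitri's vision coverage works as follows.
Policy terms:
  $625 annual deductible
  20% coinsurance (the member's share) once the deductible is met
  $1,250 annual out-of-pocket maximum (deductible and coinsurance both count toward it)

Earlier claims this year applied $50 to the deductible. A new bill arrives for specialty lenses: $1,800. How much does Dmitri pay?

$820

Remaining deductible: $625 − $50 = $575.
That leaves $1,800 − $575 = $1,225 for coinsurance.
Member's 20% share of $1,225 is $245.
So the member owes $575 + $245 = $820 before any cap.
Cumulative spending $50 + $820 = $870 stays under the $1,250 maximum.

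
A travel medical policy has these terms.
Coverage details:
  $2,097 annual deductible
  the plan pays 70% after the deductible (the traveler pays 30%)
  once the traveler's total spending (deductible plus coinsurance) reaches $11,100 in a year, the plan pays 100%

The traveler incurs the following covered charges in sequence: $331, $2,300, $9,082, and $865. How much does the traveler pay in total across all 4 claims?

$5,241.30

Bill 1, $331: entire amount goes to the deductible. Cost to traveler: $331. OOP to date $331.
Bill 2, $2,300: deductible takes $1,766, $534 remains; coinsurance $534 × 30% = $160.20. Traveler owes $1,926.20 (running OOP $2,257.20).
Bill 3, $9,082: deductible met; 30% of $9,082 = $2,724.60. Traveler pays $2,724.60; OOP now $4,981.80.
Bill 4, $865: 30% coinsurance on $865 = $259.50. Traveler owes $259.50 (running OOP $5,241.30).
Summing the traveler's payments: $331 + $1,926.20 + $2,724.60 + $259.50 = $5,241.30.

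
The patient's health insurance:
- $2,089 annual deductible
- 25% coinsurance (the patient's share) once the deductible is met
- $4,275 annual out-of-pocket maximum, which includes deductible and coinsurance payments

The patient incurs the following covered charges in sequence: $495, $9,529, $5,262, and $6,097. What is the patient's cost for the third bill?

$202.25

Bill 1, $495: fully absorbed by the deductible. Cost to patient: $495. OOP to date $495.
Bill 2, $9,529: deductible takes $1,594, $7,935 remains; 25% of $7,935 = $1,983.75. Patient owes $3,577.75 (running OOP $4,072.75).
Bill 3, $5,262: deductible met; 25% of $5,262 = $1,315.50. OOP would hit $5,388.25 > $4,275, so the cap limits the patient to $4,275 − $4,072.75 = $202.25.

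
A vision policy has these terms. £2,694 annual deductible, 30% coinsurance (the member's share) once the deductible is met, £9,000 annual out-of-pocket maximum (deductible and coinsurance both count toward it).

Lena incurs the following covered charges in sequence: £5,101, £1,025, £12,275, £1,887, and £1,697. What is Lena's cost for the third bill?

Bill 1, £5,101: £2,694 to deductible, leaving £2,407; 30% of £2,407 = £722.10. Cost to member: £3,416.10. OOP to date £3,416.10.
Bill 2, £1,025: 30% coinsurance on £1,025 = £307.50. Cost to member: £307.50. OOP to date £3,723.60.
Bill 3, £12,275: deductible already satisfied, so member's share is 30% × £12,275 = £3,682.50. Member pays £3,682.50; OOP now £7,406.10.

£3,682.50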